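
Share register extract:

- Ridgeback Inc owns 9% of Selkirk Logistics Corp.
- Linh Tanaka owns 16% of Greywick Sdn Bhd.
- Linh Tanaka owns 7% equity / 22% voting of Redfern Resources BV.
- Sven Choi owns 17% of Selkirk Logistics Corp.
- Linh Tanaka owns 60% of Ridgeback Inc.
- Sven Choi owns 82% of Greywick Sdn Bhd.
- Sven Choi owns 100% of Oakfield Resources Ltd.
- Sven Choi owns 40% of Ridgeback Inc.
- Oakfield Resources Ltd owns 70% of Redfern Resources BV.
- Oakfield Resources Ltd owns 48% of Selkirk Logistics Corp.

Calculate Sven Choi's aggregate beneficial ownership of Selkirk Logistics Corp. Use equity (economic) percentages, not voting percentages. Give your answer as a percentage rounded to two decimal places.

Sven reaches Selkirk along 3 paths.
Via Ridgeback: 40% × 9% = 3.6%.
Direct stake: 17% = 17%.
Via Oakfield: 100% × 48% = 48%.
Total: 3.6% + 17% + 48% = 68.6%.
Rounded: 68.60%.

68.60%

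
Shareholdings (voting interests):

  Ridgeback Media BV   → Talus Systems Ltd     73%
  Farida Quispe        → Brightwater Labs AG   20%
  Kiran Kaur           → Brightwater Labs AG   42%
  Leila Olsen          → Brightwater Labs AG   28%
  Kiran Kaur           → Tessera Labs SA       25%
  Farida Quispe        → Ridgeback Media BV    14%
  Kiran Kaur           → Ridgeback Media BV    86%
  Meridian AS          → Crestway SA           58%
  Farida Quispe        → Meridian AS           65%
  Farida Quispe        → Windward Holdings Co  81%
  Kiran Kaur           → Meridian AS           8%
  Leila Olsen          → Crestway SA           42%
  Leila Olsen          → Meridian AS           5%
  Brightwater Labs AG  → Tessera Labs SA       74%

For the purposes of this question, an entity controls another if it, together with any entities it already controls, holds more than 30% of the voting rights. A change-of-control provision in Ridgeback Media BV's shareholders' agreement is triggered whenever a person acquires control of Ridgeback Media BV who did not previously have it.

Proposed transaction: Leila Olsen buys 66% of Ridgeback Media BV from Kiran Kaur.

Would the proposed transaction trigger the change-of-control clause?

The purchase adds only to Leila's holdings (Kiran's stake shrinks), so Leila is the only person who could newly come to control Ridgeback.
Leila holds 42% of Crestway, so Leila controls Crestway.
Neither Leila nor any entity Leila controls holds any voting interest in Ridgeback.
So before the transaction, Leila does not control Ridgeback.
After the purchase, Leila holds 66% of Ridgeback directly, and Kiran's stake falls to 20%.
Leila holds 66% of Ridgeback, so Leila controls Ridgeback.
Leila did not control Ridgeback before and does after, so the clause is triggered.

Yes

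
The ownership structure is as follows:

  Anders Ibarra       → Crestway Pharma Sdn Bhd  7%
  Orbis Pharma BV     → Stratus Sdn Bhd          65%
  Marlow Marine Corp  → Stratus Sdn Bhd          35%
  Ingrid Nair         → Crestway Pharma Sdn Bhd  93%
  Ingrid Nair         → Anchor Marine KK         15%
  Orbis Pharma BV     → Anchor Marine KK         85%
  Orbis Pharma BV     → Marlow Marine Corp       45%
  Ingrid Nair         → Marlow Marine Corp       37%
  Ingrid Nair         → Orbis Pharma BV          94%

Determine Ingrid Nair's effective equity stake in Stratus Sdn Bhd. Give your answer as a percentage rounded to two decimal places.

Ingrid reaches Stratus along 3 paths.
Via Orbis: 94% × 65% = 61.1%.
Via Orbis → Marlow: 94% × 45% × 35% = 14.805%.
Via Marlow: 37% × 35% = 12.95%.
Total: 61.1% + 14.805% + 12.95% = 88.855%.
Rounded: 88.86%.

88.86%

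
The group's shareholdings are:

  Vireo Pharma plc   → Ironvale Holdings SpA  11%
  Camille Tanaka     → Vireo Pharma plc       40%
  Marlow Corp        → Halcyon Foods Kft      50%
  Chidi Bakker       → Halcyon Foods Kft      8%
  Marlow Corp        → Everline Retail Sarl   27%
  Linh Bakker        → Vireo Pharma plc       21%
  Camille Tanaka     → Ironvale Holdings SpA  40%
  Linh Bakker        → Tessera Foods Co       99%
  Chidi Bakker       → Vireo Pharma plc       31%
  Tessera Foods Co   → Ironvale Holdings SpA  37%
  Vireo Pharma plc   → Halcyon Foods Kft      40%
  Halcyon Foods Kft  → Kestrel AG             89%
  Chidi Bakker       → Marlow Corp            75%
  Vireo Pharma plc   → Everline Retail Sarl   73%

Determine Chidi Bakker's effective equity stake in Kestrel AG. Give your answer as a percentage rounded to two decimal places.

Chidi reaches Kestrel along 3 paths.
Via Marlow → Halcyon: 75% × 50% × 89% = 33.375%.
Via Halcyon: 8% × 89% = 7.12%.
Via Vireo → Halcyon: 31% × 40% × 89% = 11.036%.
Total: 33.375% + 7.12% + 11.036% = 51.531%.
Rounded: 51.53%.

51.53%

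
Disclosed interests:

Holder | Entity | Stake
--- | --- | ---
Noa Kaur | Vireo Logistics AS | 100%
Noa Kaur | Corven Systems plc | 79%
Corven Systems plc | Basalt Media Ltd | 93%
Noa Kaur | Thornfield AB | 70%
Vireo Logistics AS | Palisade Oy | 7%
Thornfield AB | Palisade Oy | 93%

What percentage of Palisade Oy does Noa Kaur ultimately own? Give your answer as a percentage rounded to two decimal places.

72.10%

Noa reaches Palisade along 2 paths.
Via Vireo: 100% × 7% = 7%.
Via Thornfield: 70% × 93% = 65.1%.
Total: 7% + 65.1% = 72.1%.
Rounded: 72.10%.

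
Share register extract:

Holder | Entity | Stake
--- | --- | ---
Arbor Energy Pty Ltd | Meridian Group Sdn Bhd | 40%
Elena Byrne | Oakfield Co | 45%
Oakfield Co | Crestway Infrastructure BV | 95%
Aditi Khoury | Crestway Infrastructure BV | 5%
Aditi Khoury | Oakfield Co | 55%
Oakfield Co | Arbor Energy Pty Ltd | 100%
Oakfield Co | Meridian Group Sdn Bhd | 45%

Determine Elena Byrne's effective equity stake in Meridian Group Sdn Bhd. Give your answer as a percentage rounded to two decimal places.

Elena reaches Meridian along 2 paths.
Via Oakfield → Arbor: 45% × 100% × 40% = 18%.
Via Oakfield: 45% × 45% = 20.25%.
Total: 18% + 20.25% = 38.25%.

38.25%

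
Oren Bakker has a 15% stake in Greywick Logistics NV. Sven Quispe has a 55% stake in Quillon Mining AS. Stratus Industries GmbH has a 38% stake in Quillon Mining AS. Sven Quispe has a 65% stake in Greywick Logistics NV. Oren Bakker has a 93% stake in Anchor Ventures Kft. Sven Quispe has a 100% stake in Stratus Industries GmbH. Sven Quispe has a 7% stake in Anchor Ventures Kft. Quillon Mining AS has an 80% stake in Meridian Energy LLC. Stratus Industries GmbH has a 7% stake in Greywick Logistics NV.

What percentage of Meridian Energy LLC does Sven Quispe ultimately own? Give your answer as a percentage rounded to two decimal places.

Sven reaches Meridian along 2 paths.
Via Quillon: 55% × 80% = 44%.
Via Stratus → Quillon: 100% × 38% × 80% = 30.4%.
Total: 44% + 30.4% = 74.4%.
Rounded: 74.40%.

74.40%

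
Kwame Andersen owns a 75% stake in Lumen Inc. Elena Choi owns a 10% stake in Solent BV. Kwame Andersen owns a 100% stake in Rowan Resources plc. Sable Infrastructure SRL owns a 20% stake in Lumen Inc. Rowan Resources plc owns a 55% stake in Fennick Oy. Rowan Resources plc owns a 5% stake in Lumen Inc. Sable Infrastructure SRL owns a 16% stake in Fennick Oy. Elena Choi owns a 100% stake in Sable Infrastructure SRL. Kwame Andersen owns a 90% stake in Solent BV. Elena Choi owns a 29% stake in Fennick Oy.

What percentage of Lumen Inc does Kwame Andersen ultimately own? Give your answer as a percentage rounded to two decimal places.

80.00%

Kwame reaches Lumen along 2 paths.
Via Rowan: 100% × 5% = 5%.
Direct stake: 75% = 75%.
Total: 5% + 75% = 80%.
Rounded: 80.00%.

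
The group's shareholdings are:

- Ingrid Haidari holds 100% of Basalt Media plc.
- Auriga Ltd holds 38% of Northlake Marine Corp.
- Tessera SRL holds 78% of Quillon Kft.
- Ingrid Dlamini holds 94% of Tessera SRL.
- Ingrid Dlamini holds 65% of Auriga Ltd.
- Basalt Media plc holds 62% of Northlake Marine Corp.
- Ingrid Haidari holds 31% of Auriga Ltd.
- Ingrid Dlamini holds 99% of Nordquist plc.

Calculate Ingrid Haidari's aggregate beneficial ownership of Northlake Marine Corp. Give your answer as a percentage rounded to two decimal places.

Ingrid Haidari reaches Northlake along 2 paths.
Via Auriga: 31% × 38% = 11.78%.
Via Basalt: 100% × 62% = 62%.
Total: 11.78% + 62% = 73.78%.

73.78%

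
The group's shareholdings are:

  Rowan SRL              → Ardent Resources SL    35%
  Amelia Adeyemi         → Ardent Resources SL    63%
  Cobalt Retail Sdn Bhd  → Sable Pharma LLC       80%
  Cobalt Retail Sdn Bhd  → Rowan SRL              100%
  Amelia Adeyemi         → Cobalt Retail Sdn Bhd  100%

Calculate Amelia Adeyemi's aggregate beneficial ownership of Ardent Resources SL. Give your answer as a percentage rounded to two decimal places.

98.00%

Amelia reaches Ardent along 2 paths.
Direct stake: 63% = 63%.
Via Cobalt → Rowan: 100% × 100% × 35% = 35%.
Total: 63% + 35% = 98%.
Rounded: 98.00%.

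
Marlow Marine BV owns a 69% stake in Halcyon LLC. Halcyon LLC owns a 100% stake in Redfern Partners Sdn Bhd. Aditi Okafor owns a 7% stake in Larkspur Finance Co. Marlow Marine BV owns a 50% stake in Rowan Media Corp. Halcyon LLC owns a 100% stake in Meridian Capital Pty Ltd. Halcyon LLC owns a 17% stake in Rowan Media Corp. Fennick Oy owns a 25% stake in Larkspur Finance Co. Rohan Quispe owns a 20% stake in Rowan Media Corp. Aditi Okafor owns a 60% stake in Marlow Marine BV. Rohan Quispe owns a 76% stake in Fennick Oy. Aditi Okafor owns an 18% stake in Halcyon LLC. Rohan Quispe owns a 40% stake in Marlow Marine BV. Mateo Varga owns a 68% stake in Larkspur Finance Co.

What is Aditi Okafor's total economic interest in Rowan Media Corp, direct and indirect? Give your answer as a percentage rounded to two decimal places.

40.10%

Aditi reaches Rowan along 3 paths.
Via Marlow: 60% × 50% = 30%.
Via Marlow → Halcyon: 60% × 69% × 17% = 7.038%.
Via Halcyon: 18% × 17% = 3.06%.
Total: 30% + 7.038% + 3.06% = 40.098%.
Rounded: 40.10%.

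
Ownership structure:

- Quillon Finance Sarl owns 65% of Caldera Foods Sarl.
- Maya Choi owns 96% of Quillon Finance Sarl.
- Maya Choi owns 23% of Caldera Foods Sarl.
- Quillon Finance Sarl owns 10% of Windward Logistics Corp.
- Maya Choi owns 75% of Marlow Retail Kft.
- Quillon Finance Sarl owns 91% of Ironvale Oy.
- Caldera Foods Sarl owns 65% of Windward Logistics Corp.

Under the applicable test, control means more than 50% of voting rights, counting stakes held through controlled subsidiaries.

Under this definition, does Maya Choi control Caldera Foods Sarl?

Yes

Maya holds 96% of Quillon, so Maya controls Quillon.
Maya and Quillon together hold 23% + 65% = 88% of Caldera, so Maya controls Caldera.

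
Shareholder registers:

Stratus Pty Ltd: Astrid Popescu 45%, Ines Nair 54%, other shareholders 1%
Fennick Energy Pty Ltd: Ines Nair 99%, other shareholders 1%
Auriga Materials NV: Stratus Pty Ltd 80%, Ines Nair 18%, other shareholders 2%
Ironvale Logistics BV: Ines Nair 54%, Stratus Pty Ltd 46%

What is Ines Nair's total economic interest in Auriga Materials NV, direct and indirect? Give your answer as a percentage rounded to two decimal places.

61.20%

Ines reaches Auriga along 2 paths.
Via Stratus: 54% × 80% = 43.2%.
Direct stake: 18% = 18%.
Total: 43.2% + 18% = 61.2%.
Rounded: 61.20%.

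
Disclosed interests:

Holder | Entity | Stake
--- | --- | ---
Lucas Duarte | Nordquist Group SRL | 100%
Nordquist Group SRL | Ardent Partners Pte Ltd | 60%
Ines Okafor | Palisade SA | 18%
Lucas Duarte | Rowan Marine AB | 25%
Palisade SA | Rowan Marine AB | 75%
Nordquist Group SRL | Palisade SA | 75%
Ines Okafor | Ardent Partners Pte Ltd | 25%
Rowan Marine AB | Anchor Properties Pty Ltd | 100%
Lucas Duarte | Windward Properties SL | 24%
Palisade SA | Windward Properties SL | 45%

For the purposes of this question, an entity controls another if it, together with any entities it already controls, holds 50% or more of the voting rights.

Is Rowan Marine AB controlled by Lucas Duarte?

Lucas holds 100% of Nordquist, so Lucas controls Nordquist.
Nordquist holds 75% of Palisade, so Lucas controls Palisade.
Palisade and Lucas together hold 75% + 25% = 100% of Rowan, so Lucas controls Rowan.

Yes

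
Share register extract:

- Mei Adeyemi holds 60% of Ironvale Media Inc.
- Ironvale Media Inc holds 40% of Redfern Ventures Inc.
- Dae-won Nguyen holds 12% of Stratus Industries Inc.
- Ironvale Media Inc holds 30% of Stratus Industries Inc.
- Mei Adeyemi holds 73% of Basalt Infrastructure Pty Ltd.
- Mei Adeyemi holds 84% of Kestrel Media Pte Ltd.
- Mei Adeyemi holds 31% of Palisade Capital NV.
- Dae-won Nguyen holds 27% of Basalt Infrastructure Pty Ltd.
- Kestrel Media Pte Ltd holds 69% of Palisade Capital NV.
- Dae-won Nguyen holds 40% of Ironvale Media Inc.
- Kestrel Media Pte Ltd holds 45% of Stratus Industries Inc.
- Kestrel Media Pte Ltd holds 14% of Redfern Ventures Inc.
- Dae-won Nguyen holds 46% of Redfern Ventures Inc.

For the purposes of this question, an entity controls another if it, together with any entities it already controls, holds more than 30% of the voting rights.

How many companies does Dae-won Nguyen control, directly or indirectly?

Dae-won holds 40% of Ironvale, so Dae-won controls Ironvale.
Ironvale and Dae-won together hold 40% + 46% = 86% of Redfern, so Dae-won controls Redfern.
Ironvale and Dae-won together hold 30% + 12% = 42% of Stratus, so Dae-won controls Stratus.
No other company's threshold is met.
Dae-won controls 3 companies.

3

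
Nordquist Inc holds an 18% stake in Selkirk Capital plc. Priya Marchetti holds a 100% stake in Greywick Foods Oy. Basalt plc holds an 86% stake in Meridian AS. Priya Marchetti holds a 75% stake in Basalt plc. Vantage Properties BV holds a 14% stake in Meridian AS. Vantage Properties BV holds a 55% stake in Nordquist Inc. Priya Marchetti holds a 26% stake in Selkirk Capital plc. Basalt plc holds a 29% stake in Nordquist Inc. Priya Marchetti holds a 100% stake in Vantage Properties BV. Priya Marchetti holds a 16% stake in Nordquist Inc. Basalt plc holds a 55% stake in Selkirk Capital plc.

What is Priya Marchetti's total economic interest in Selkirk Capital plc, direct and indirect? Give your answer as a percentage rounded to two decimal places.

83.95%

Priya reaches Selkirk along 5 paths.
Direct stake: 26% = 26%.
Via Basalt → Nordquist: 75% × 29% × 18% = 3.915%.
Via Nordquist: 16% × 18% = 2.88%.
Via Vantage → Nordquist: 100% × 55% × 18% = 9.9%.
Via Basalt: 75% × 55% = 41.25%.
Total: 26% + 3.915% + 2.88% + 9.9% + 41.25% = 83.945%.
Rounded: 83.95%.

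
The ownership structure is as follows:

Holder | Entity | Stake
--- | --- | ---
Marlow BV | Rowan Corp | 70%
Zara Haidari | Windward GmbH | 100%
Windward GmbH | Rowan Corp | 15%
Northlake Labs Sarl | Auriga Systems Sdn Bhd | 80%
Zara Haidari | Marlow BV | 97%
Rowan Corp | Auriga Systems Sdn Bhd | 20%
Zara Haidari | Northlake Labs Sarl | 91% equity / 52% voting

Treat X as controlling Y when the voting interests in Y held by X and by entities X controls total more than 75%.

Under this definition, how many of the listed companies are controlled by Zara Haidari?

3

Zara holds 97% of Marlow, so Zara controls Marlow.
Zara holds 100% of Windward, so Zara controls Windward.
Marlow and Windward together hold 70% + 15% = 85% of Rowan, so Zara controls Rowan.
No other company's threshold is met.
Zara controls 3 companies.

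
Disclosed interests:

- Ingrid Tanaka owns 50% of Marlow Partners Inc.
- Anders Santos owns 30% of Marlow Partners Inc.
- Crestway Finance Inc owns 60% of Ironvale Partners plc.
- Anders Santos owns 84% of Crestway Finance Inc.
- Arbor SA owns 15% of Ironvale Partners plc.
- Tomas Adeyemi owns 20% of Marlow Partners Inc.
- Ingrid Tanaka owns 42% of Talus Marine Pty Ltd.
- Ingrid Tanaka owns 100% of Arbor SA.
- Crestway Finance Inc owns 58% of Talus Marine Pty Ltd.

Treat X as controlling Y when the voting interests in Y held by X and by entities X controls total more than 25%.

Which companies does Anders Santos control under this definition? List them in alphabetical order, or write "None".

Crestway Finance Inc, Ironvale Partners plc, Marlow Partners Inc, Talus Marine Pty Ltd

Anders holds 30% of Marlow, so Anders controls Marlow.
Anders holds 84% of Crestway, so Anders controls Crestway.
Crestway holds 58% of Talus, so Anders controls Talus.
Crestway holds 60% of Ironvale, so Anders controls Ironvale.
No other company's threshold is met.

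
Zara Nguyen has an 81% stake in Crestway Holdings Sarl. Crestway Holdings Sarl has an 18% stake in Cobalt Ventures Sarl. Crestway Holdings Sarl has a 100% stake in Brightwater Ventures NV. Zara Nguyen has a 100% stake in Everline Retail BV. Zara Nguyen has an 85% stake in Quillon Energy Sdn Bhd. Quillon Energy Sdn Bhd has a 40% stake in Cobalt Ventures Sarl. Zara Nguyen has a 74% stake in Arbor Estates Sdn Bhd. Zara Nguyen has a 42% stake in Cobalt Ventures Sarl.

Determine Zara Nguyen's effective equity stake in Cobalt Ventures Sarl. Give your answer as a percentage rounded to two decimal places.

Zara reaches Cobalt along 3 paths.
Via Crestway: 81% × 18% = 14.58%.
Via Quillon: 85% × 40% = 34%.
Direct stake: 42% = 42%.
Total: 14.58% + 34% + 42% = 90.58%.

90.58%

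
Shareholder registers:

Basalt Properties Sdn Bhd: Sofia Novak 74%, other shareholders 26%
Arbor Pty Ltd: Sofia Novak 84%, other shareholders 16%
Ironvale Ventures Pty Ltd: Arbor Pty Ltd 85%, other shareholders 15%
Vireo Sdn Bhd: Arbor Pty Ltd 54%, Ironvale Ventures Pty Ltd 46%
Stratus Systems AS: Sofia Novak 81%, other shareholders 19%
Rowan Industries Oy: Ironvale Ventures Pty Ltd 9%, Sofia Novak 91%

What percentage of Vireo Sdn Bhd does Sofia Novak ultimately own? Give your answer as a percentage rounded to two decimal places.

78.20%

Sofia reaches Vireo along 2 paths.
Via Arbor: 84% × 54% = 45.36%.
Via Arbor → Ironvale: 84% × 85% × 46% = 32.844%.
Total: 45.36% + 32.844% = 78.204%.
Rounded: 78.20%.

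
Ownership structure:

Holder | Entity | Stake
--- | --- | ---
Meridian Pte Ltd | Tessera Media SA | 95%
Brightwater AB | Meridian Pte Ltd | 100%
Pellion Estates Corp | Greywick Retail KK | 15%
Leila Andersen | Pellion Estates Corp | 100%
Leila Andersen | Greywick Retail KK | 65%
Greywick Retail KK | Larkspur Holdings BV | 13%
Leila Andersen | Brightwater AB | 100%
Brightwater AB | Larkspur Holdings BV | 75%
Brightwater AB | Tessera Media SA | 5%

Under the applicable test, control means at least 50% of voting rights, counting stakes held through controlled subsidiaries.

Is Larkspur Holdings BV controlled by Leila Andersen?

Leila holds 100% of Pellion, so Leila controls Pellion.
Leila and Pellion together hold 65% + 15% = 80% of Greywick, so Leila controls Greywick.
Leila holds 100% of Brightwater, so Leila controls Brightwater.
Brightwater and Greywick together hold 75% + 13% = 88% of Larkspur, so Leila controls Larkspur.

Yes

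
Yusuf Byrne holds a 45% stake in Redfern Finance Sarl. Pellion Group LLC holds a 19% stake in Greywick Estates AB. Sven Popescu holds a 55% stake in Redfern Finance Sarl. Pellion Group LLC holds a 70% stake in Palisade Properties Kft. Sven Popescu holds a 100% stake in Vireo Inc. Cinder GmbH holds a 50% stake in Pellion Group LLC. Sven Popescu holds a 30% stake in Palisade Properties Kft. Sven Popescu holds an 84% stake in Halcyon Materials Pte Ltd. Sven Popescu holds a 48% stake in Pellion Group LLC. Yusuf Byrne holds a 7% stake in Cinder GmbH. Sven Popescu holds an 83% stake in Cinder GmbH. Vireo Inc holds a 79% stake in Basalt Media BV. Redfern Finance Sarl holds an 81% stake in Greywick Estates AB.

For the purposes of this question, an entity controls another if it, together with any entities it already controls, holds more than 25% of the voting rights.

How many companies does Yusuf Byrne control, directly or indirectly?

Yusuf holds 45% of Redfern, so Yusuf controls Redfern.
Redfern holds 81% of Greywick, so Yusuf controls Greywick.
No other company's threshold is met.
Yusuf controls 2 companies.

2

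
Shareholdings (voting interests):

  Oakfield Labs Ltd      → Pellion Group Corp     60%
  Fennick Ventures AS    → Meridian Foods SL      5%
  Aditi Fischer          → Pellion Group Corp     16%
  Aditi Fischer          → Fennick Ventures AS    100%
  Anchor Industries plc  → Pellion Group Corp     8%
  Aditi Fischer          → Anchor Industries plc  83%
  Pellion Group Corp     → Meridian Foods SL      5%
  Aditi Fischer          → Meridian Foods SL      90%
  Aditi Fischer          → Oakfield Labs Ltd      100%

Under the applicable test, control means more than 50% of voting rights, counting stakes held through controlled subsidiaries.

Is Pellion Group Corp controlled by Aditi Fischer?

Aditi holds 100% of Oakfield, so Aditi controls Oakfield.
Aditi holds 83% of Anchor, so Aditi controls Anchor.
Anchor and Oakfield and Aditi together hold 8% + 60% + 16% = 84% of Pellion, so Aditi controls Pellion.

Yes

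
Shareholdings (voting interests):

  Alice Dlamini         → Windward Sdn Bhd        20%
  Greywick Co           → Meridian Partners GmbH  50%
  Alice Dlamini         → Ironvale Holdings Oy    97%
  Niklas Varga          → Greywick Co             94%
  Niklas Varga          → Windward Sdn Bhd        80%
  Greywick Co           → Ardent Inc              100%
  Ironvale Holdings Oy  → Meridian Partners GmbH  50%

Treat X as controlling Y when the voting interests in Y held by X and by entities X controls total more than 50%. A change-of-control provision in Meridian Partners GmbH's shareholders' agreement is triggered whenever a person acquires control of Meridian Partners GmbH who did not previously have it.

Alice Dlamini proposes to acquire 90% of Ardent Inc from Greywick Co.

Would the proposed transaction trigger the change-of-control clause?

No

The purchase adds only to Alice's holdings (Greywick's stake shrinks), so Alice is the only person who could newly come to control Meridian.
Alice holds 97% of Ironvale, so Alice controls Ironvale.
In Meridian, Alice's side holds only 50%, not > 50%.
So before the transaction, Alice does not control Meridian.
After the purchase, Alice holds 90% of Ardent directly, and Greywick's stake falls to 10%.
Alice holds 90% of Ardent, so Alice controls Ardent.
After the transaction, Alice's side holds 50% of Meridian, not > 50%, so Alice still does not control Meridian.
No new person acquires control, so the clause is not triggered.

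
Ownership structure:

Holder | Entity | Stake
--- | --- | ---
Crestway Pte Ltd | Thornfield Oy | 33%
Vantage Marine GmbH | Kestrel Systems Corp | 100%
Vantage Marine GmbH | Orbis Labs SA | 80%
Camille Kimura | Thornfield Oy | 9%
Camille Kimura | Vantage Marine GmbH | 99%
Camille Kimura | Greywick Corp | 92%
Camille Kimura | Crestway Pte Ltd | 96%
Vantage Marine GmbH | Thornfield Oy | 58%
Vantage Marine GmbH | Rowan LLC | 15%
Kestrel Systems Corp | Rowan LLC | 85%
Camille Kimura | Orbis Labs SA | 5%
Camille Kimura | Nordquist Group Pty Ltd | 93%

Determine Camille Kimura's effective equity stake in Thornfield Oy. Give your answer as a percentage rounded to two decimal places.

98.10%

Camille reaches Thornfield along 3 paths.
Via Crestway: 96% × 33% = 31.68%.
Via Vantage: 99% × 58% = 57.42%.
Direct stake: 9% = 9%.
Total: 31.68% + 57.42% + 9% = 98.1%.
Rounded: 98.10%.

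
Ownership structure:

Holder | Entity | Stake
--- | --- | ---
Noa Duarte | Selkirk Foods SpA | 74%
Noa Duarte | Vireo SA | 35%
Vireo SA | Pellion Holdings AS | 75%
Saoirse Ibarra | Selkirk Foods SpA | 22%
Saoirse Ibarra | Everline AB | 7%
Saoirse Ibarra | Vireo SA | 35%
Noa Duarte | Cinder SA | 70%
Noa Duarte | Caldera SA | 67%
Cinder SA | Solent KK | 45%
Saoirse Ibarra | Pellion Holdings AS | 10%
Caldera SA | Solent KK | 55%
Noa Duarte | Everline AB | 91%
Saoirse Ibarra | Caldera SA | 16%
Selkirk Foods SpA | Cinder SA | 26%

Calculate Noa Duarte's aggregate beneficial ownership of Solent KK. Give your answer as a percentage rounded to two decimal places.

77.01%

Noa reaches Solent along 3 paths.
Via Caldera: 67% × 55% = 36.85%.
Via Cinder: 70% × 45% = 31.5%.
Via Selkirk → Cinder: 74% × 26% × 45% = 8.658%.
Total: 36.85% + 31.5% + 8.658% = 77.008%.
Rounded: 77.01%.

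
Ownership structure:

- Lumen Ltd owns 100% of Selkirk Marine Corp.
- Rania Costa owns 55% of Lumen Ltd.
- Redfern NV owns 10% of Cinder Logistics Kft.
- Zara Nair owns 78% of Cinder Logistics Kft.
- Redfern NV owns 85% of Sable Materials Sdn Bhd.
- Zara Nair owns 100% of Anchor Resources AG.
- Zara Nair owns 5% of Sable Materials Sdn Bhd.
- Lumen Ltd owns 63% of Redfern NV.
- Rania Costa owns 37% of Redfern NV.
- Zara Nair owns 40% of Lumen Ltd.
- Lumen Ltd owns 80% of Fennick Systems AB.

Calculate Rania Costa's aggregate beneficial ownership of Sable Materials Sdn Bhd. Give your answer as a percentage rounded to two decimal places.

Rania reaches Sable along 2 paths.
Via Redfern: 37% × 85% = 31.45%.
Via Lumen → Redfern: 55% × 63% × 85% = 29.4525%.
Total: 31.45% + 29.4525% = 60.9025%.
Rounded: 60.90%.

60.90%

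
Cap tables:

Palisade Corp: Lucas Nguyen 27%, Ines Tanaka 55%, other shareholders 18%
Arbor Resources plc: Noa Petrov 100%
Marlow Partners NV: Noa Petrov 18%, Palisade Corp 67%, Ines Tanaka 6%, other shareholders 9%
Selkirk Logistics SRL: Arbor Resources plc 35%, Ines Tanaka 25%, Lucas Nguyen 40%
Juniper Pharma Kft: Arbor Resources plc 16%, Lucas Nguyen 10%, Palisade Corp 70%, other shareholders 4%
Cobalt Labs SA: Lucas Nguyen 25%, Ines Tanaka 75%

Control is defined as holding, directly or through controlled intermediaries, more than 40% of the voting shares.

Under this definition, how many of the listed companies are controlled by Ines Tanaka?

Ines holds 55% of Palisade, so Ines controls Palisade.
Palisade and Ines together hold 67% + 6% = 73% of Marlow, so Ines controls Marlow.
Palisade holds 70% of Juniper, so Ines controls Juniper.
Ines holds 75% of Cobalt, so Ines controls Cobalt.
No other company's threshold is met.
Ines controls 4 companies.

4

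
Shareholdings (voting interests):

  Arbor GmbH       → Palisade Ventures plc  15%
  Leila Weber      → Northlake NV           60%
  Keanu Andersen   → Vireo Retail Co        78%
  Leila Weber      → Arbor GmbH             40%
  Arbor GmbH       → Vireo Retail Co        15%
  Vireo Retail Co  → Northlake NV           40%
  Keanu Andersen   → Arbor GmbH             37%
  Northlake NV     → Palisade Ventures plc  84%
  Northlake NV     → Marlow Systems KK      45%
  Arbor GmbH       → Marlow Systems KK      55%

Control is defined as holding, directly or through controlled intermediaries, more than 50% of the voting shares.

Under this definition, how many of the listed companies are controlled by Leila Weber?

Leila holds 60% of Northlake, so Leila controls Northlake.
Northlake holds 84% of Palisade, so Leila controls Palisade.
No other company's threshold is met.
Leila controls 2 companies.

2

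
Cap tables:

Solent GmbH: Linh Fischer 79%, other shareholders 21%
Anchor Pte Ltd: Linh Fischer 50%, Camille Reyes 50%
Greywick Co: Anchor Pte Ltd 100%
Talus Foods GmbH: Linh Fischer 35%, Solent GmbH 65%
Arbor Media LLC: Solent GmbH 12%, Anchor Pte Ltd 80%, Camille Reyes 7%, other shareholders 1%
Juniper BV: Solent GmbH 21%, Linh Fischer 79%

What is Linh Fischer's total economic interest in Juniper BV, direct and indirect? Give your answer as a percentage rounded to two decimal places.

95.59%

Linh reaches Juniper along 2 paths.
Via Solent: 79% × 21% = 16.59%.
Direct stake: 79% = 79%.
Total: 16.59% + 79% = 95.59%.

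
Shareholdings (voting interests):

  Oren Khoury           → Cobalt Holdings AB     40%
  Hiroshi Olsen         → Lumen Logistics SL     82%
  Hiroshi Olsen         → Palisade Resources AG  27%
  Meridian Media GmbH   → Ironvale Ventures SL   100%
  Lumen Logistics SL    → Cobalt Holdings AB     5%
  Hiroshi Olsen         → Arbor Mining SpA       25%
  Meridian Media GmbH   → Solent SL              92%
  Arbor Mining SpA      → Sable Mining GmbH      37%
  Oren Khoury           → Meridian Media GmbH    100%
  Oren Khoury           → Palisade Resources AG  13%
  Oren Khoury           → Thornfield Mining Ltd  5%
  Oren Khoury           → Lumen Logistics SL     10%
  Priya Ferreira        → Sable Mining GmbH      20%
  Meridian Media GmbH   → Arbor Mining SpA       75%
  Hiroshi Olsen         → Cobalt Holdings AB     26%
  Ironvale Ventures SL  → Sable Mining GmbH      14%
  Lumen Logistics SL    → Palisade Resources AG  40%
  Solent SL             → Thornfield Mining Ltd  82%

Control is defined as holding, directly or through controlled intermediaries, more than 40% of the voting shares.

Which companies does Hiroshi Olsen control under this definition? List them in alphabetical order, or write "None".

Lumen Logistics SL, Palisade Resources AG

Hiroshi holds 82% of Lumen, so Hiroshi controls Lumen.
Hiroshi and Lumen together hold 27% + 40% = 67% of Palisade, so Hiroshi controls Palisade.
No other company's threshold is met.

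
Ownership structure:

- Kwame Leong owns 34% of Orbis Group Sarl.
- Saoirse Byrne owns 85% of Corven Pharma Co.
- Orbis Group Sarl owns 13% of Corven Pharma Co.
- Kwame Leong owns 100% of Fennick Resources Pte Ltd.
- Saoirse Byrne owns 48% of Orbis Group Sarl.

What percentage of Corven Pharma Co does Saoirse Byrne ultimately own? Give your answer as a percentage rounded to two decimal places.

91.24%

Saoirse reaches Corven along 2 paths.
Via Orbis: 48% × 13% = 6.24%.
Direct stake: 85% = 85%.
Total: 6.24% + 85% = 91.24%.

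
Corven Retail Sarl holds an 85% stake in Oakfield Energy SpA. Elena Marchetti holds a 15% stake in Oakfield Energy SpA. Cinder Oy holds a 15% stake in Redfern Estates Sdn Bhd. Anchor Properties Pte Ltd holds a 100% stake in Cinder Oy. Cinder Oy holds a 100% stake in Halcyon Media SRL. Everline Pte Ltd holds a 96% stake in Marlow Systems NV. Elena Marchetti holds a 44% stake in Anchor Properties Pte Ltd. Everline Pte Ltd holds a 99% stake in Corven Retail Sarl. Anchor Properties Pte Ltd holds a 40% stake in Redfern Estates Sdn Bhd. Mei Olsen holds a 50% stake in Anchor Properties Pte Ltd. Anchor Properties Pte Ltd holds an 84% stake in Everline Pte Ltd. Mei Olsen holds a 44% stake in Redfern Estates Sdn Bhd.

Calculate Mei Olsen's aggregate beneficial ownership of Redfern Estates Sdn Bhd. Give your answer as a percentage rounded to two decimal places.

71.50%

Mei reaches Redfern along 3 paths.
Direct stake: 44% = 44%.
Via Anchor → Cinder: 50% × 100% × 15% = 7.5%.
Via Anchor: 50% × 40% = 20%.
Total: 44% + 7.5% + 20% = 71.5%.
Rounded: 71.50%.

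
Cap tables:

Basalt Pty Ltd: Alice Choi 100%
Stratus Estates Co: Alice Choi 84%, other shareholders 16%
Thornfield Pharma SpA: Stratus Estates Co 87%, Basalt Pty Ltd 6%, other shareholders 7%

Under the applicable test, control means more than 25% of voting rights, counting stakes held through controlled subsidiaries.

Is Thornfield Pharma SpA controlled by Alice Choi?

Yes

Alice holds 100% of Basalt, so Alice controls Basalt.
Alice holds 84% of Stratus, so Alice controls Stratus.
Stratus and Basalt together hold 87% + 6% = 93% of Thornfield, so Alice controls Thornfield.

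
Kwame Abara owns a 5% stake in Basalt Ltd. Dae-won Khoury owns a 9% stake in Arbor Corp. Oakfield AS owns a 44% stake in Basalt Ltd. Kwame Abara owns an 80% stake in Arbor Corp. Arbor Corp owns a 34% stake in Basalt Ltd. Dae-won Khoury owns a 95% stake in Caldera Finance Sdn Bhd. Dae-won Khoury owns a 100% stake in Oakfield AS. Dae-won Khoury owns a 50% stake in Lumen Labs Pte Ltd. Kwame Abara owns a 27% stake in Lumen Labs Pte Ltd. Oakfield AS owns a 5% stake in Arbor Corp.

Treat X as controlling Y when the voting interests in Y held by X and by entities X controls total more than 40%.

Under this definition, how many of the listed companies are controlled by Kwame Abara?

1

Kwame holds 80% of Arbor, so Kwame controls Arbor.
No other company's threshold is met.
Kwame controls 1 company.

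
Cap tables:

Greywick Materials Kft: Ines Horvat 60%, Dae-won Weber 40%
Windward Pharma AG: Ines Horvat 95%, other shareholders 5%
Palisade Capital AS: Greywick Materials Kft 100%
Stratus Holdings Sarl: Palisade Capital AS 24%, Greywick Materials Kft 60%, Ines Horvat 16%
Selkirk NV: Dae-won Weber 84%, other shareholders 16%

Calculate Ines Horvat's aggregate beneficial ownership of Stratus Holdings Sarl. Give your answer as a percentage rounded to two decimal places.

Ines reaches Stratus along 3 paths.
Via Greywick → Palisade: 60% × 100% × 24% = 14.4%.
Via Greywick: 60% × 60% = 36%.
Direct stake: 16% = 16%.
Total: 14.4% + 36% + 16% = 66.4%.
Rounded: 66.40%.

66.40%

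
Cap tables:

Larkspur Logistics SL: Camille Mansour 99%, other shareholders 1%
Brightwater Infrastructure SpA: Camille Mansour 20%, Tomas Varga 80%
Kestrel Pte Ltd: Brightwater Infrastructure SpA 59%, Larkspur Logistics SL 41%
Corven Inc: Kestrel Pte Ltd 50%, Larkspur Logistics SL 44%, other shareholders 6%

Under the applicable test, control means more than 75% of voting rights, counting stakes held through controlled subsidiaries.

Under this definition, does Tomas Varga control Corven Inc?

No

Tomas holds 80% of Brightwater, so Tomas controls Brightwater.
Neither Tomas nor any entity Tomas controls holds any voting interest in Corven.
So Tomas does not control Corven.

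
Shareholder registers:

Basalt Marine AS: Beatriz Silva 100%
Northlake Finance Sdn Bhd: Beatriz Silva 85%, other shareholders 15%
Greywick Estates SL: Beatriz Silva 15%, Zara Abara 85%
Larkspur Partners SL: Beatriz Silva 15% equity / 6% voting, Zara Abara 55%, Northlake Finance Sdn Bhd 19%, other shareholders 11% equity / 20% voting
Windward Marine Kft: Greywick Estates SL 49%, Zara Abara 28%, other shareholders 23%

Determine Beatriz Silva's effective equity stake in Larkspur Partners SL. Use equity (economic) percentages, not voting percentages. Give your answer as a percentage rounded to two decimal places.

Beatriz reaches Larkspur along 2 paths.
Direct stake: 15% = 15%.
Via Northlake: 85% × 19% = 16.15%.
Total: 15% + 16.15% = 31.15%.

31.15%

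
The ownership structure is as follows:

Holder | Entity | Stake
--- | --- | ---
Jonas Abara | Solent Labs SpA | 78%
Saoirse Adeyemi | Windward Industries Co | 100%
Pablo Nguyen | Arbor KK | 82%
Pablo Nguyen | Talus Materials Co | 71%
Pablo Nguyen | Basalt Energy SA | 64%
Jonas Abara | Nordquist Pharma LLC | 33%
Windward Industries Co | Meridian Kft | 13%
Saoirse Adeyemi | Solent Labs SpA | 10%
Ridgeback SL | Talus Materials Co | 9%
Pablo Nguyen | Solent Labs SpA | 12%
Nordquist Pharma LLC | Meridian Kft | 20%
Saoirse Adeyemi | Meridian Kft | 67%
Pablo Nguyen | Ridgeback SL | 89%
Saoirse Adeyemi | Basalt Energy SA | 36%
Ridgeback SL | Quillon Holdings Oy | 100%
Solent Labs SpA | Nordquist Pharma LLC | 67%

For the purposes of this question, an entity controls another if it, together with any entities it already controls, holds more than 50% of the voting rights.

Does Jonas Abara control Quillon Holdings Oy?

Jonas holds 78% of Solent, so Jonas controls Solent.
Jonas and Solent together hold 33% + 67% = 100% of Nordquist, so Jonas controls Nordquist.
Neither Jonas nor any entity Jonas controls holds any voting interest in Quillon.
So Jonas does not control Quillon.

No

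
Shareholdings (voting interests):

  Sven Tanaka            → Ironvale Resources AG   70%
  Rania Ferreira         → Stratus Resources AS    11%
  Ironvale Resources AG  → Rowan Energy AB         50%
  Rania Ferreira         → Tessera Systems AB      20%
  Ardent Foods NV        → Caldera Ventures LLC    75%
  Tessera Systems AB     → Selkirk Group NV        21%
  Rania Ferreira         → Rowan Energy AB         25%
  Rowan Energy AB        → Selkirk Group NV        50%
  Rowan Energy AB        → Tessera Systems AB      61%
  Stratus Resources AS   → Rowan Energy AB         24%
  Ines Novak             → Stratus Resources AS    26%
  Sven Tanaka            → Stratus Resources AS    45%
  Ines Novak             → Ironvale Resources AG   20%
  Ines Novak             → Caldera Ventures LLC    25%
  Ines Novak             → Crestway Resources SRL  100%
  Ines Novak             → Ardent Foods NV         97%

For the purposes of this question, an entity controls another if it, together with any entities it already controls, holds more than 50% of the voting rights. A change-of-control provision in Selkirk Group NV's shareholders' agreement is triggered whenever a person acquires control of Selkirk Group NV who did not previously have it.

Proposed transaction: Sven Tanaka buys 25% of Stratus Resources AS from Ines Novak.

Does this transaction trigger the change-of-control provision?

The purchase adds only to Sven's holdings (Ines's stake shrinks), so Sven is the only person who could newly come to control Selkirk.
Sven holds 70% of Ironvale, so Sven controls Ironvale.
Neither Sven nor any entity Sven controls holds any voting interest in Selkirk.
So before the transaction, Sven does not control Selkirk.
After the purchase, Sven's direct stake in Stratus rises to 45% + 25% = 70%, and Ines's stake falls to 1%.
Sven holds 70% of Stratus, so Sven controls Stratus.
Stratus and Ironvale together hold 24% + 50% = 74% of Rowan, so Sven controls Rowan.
Rowan holds 61% of Tessera, so Sven controls Tessera.
Tessera and Rowan together hold 21% + 50% = 71% of Selkirk, so Sven controls Selkirk.
Sven did not control Selkirk before and does after, so the clause is triggered.

Yes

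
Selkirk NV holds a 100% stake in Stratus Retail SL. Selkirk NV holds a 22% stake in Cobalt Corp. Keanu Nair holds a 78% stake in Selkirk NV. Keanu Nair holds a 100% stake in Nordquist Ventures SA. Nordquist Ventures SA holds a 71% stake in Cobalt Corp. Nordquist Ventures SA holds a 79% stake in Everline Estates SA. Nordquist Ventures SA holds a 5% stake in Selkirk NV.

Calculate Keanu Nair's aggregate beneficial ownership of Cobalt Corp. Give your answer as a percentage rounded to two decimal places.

89.26%

Keanu reaches Cobalt along 3 paths.
Via Nordquist: 100% × 71% = 71%.
Via Selkirk: 78% × 22% = 17.16%.
Via Nordquist → Selkirk: 100% × 5% × 22% = 1.1%.
Total: 71% + 17.16% + 1.1% = 89.26%.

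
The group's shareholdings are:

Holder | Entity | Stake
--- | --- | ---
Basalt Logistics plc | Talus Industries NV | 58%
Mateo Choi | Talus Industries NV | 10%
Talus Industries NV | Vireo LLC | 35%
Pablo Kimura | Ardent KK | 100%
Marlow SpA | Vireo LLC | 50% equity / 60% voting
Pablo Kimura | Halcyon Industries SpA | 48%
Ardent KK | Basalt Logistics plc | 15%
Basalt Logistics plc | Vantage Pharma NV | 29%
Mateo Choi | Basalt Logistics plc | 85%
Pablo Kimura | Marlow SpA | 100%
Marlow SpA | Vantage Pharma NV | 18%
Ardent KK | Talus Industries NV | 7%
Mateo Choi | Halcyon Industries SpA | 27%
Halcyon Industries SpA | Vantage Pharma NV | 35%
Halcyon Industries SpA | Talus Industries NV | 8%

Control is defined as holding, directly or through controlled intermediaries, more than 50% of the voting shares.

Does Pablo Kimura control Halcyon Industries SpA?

Pablo holds 100% of Marlow, so Pablo controls Marlow.
Pablo holds 100% of Ardent, so Pablo controls Ardent.
Marlow holds 60% of Vireo, so Pablo controls Vireo.
In Halcyon, Pablo's side holds only 48%, not > 50%.
So Pablo does not control Halcyon.

No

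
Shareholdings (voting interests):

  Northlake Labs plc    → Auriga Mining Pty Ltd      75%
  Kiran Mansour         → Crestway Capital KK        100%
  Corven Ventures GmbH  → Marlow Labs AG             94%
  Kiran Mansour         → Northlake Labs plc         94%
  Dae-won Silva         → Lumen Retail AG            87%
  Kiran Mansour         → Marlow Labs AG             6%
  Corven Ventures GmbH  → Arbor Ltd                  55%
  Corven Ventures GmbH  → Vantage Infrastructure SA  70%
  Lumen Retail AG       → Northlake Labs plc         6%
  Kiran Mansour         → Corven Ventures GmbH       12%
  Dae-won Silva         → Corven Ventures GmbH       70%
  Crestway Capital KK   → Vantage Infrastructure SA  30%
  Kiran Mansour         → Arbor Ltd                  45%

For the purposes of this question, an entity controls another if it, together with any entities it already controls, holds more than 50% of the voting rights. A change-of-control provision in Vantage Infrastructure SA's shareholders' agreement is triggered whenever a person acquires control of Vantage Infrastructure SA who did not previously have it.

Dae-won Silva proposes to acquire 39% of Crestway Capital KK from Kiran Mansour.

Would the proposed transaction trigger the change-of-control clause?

The purchase adds only to Dae-won's holdings (Kiran's stake shrinks), so Dae-won is the only person who could newly come to control Vantage.
Dae-won holds 70% of Corven, so Dae-won controls Corven.
Corven holds 70% of Vantage, so Dae-won controls Vantage.
So Dae-won already controls Vantage before the transaction.
After the purchase, Dae-won holds 39% of Crestway directly, and Kiran's stake falls to 61%.
Dae-won controlled Vantage already, so this is not a new person acquiring control; every other person's position is unchanged or reduced.
No new person acquires control, so the clause is not triggered.

No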